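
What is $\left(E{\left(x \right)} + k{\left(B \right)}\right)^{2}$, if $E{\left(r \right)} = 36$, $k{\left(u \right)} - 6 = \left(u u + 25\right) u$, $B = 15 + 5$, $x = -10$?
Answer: $72965764$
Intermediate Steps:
$B = 20$
$k{\left(u \right)} = 6 + u \left(25 + u^{2}\right)$ ($k{\left(u \right)} = 6 + \left(u u + 25\right) u = 6 + \left(u^{2} + 25\right) u = 6 + \left(25 + u^{2}\right) u = 6 + u \left(25 + u^{2}\right)$)
$\left(E{\left(x \right)} + k{\left(B \right)}\right)^{2} = \left(36 + \left(6 + 20^{3} + 25 \cdot 20\right)\right)^{2} = \left(36 + \left(6 + 8000 + 500\right)\right)^{2} = \left(36 + 8506\right)^{2} = 8542^{2} = 72965764$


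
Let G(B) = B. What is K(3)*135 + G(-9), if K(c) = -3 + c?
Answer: -9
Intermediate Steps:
K(3)*135 + G(-9) = (-3 + 3)*135 - 9 = 0*135 - 9 = 0 - 9 = -9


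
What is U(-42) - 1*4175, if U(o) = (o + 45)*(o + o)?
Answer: -4427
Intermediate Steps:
U(o) = 2*o*(45 + o) (U(o) = (45 + o)*(2*o) = 2*o*(45 + o))
U(-42) - 1*4175 = 2*(-42)*(45 - 42) - 1*4175 = 2*(-42)*3 - 4175 = -252 - 4175 = -4427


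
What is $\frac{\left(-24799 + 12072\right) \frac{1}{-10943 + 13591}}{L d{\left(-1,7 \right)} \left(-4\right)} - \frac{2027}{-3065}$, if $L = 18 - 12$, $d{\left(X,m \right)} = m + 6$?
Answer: $\frac{131820539}{194786880} \approx 0.67674$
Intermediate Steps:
$d{\left(X,m \right)} = 6 + m$
$L = 6$
$\frac{\left(-24799 + 12072\right) \frac{1}{-10943 + 13591}}{L d{\left(-1,7 \right)} \left(-4\right)} - \frac{2027}{-3065} = \frac{\left(-24799 + 12072\right) \frac{1}{-10943 + 13591}}{6 \left(6 + 7\right) \left(-4\right)} - \frac{2027}{-3065} = \frac{\left(-12727\right) \frac{1}{2648}}{6 \cdot 13 \left(-4\right)} - - \frac{2027}{3065} = \frac{\left(-12727\right) \frac{1}{2648}}{78 \left(-4\right)} + \frac{2027}{3065} = - \frac{12727}{2648 \left(-312\right)} + \frac{2027}{3065} = \left(- \frac{12727}{2648}\right) \left(- \frac{1}{312}\right) + \frac{2027}{3065} = \frac{979}{63552} + \frac{2027}{3065} = \frac{131820539}{194786880}$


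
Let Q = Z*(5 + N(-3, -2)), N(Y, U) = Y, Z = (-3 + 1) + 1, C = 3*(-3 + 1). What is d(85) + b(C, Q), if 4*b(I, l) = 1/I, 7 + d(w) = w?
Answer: 1871/24 ≈ 77.958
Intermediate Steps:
d(w) = -7 + w
C = -6 (C = 3*(-2) = -6)
Z = -1 (Z = -2 + 1 = -1)
Q = -2 (Q = -(5 - 3) = -1*2 = -2)
b(I, l) = 1/(4*I)
d(85) + b(C, Q) = (-7 + 85) + (1/4)/(-6) = 78 + (1/4)*(-1/6) = 78 - 1/24 = 1871/24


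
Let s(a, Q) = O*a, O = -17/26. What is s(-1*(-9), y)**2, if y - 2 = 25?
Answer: 23409/676 ≈ 34.629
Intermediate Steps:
y = 27 (y = 2 + 25 = 27)
O = -17/26 (O = -17*1/26 = -17/26 ≈ -0.65385)
s(a, Q) = -17*a/26
s(-1*(-9), y)**2 = (-(-17)*(-9)/26)**2 = (-17/26*9)**2 = (-153/26)**2 = 23409/676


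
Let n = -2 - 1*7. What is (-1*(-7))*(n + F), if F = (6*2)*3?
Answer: 189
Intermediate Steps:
F = 36 (F = 12*3 = 36)
n = -9 (n = -2 - 7 = -9)
(-1*(-7))*(n + F) = (-1*(-7))*(-9 + 36) = 7*27 = 189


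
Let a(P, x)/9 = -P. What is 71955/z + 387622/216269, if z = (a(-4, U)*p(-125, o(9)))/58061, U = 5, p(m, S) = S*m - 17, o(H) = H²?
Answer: -100375846250659/8773600792 ≈ -11441.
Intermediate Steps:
p(m, S) = -17 + S*m
a(P, x) = -9*P (a(P, x) = 9*(-P) = -9*P)
z = -365112/58061 (z = ((-9*(-4))*(-17 + 9²*(-125)))/58061 = (36*(-17 + 81*(-125)))*(1/58061) = (36*(-17 - 10125))*(1/58061) = (36*(-10142))*(1/58061) = -365112*1/58061 = -365112/58061 ≈ -6.2884)
71955/z + 387622/216269 = 71955/(-365112/58061) + 387622/216269 = 71955*(-58061/365112) + 387622*(1/216269) = -464197695/40568 + 387622/216269 = -100375846250659/8773600792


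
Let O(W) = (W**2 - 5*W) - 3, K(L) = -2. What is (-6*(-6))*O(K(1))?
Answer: 396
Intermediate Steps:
O(W) = -3 + W**2 - 5*W
(-6*(-6))*O(K(1)) = (-6*(-6))*(-3 + (-2)**2 - 5*(-2)) = 36*(-3 + 4 + 10) = 36*11 = 396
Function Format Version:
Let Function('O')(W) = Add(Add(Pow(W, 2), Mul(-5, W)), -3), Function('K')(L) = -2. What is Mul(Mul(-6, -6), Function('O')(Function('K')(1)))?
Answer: 396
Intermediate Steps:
Function('O')(W) = Add(-3, Pow(W, 2), Mul(-5, W))
Mul(Mul(-6, -6), Function('O')(Function('K')(1))) = Mul(Mul(-6, -6), Add(-3, Pow(-2, 2), Mul(-5, -2))) = Mul(36, Add(-3, 4, 10)) = Mul(36, 11) = 396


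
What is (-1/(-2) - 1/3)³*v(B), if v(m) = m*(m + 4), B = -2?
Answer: -1/54 ≈ -0.018519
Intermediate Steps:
v(m) = m*(4 + m)
(-1/(-2) - 1/3)³*v(B) = (-1/(-2) - 1/3)³*(-2*(4 - 2)) = (-1*(-½) - 1*⅓)³*(-2*2) = (½ - ⅓)³*(-4) = (⅙)³*(-4) = (1/216)*(-4) = -1/54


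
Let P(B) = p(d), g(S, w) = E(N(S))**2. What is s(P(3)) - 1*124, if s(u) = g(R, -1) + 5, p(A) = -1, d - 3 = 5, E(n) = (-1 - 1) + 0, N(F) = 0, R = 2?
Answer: -115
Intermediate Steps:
E(n) = -2 (E(n) = -2 + 0 = -2)
d = 8 (d = 3 + 5 = 8)
g(S, w) = 4 (g(S, w) = (-2)**2 = 4)
P(B) = -1
s(u) = 9 (s(u) = 4 + 5 = 9)
s(P(3)) - 1*124 = 9 - 1*124 = 9 - 124 = -115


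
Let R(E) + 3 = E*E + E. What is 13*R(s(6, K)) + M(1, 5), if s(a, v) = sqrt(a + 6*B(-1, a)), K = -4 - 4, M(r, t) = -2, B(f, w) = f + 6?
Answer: 505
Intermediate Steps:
B(f, w) = 6 + f
K = -8
s(a, v) = sqrt(30 + a) (s(a, v) = sqrt(a + 6*(6 - 1)) = sqrt(a + 6*5) = sqrt(a + 30) = sqrt(30 + a))
R(E) = -3 + E + E**2 (R(E) = -3 + (E*E + E) = -3 + (E**2 + E) = -3 + (E + E**2) = -3 + E + E**2)
13*R(s(6, K)) + M(1, 5) = 13*(-3 + sqrt(30 + 6) + (sqrt(30 + 6))**2) - 2 = 13*(-3 + sqrt(36) + (sqrt(36))**2) - 2 = 13*(-3 + 6 + 6**2) - 2 = 13*(-3 + 6 + 36) - 2 = 13*39 - 2 = 507 - 2 = 505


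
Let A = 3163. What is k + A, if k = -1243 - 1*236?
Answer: 1684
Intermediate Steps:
k = -1479 (k = -1243 - 236 = -1479)
k + A = -1479 + 3163 = 1684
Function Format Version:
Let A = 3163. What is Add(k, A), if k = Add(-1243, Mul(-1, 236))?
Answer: 1684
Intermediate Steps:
k = -1479 (k = Add(-1243, -236) = -1479)
Add(k, A) = Add(-1479, 3163) = 1684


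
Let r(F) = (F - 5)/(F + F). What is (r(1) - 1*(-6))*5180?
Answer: 20720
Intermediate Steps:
r(F) = (-5 + F)/(2*F) (r(F) = (-5 + F)/((2*F)) = (-5 + F)*(1/(2*F)) = (-5 + F)/(2*F))
(r(1) - 1*(-6))*5180 = ((½)*(-5 + 1)/1 - 1*(-6))*5180 = ((½)*1*(-4) + 6)*5180 = (-2 + 6)*5180 = 4*5180 = 20720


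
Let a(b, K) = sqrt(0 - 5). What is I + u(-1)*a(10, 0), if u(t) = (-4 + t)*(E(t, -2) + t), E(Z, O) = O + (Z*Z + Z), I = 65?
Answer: 65 + 15*I*sqrt(5) ≈ 65.0 + 33.541*I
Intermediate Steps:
a(b, K) = I*sqrt(5) (a(b, K) = sqrt(-5) = I*sqrt(5))
E(Z, O) = O + Z + Z**2 (E(Z, O) = O + (Z**2 + Z) = O + (Z + Z**2) = O + Z + Z**2)
u(t) = (-4 + t)*(-2 + t**2 + 2*t) (u(t) = (-4 + t)*((-2 + t + t**2) + t) = (-4 + t)*(-2 + t**2 + 2*t))
I + u(-1)*a(10, 0) = 65 + (8 + (-1)**3 - 10*(-1) - 2*(-1)**2)*(I*sqrt(5)) = 65 + (8 - 1 + 10 - 2*1)*(I*sqrt(5)) = 65 + (8 - 1 + 10 - 2)*(I*sqrt(5)) = 65 + 15*(I*sqrt(5)) = 65 + 15*I*sqrt(5)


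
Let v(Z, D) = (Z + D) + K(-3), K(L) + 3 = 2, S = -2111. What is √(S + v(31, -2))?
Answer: I*√2083 ≈ 45.64*I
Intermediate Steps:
K(L) = -1 (K(L) = -3 + 2 = -1)
v(Z, D) = -1 + D + Z (v(Z, D) = (Z + D) - 1 = (D + Z) - 1 = -1 + D + Z)
√(S + v(31, -2)) = √(-2111 + (-1 - 2 + 31)) = √(-2111 + 28) = √(-2083) = I*√2083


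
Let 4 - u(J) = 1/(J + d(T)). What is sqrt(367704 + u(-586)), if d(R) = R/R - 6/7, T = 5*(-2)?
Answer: sqrt(6184187082015)/4101 ≈ 606.39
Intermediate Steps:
T = -10
d(R) = 1/7 (d(R) = 1 - 6*1/7 = 1 - 6/7 = 1/7)
u(J) = 4 - 1/(1/7 + J) (u(J) = 4 - 1/(J + 1/7) = 4 - 1/(1/7 + J))
sqrt(367704 + u(-586)) = sqrt(367704 + (-3 + 28*(-586))/(1 + 7*(-586))) = sqrt(367704 + (-3 - 16408)/(1 - 4102)) = sqrt(367704 - 16411/(-4101)) = sqrt(367704 - 1/4101*(-16411)) = sqrt(367704 + 16411/4101) = sqrt(1507970515/4101) = sqrt(6184187082015)/4101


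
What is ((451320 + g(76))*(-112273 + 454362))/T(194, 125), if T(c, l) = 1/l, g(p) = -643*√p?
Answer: 19298950935000 - 54990806750*√19 ≈ 1.9059e+13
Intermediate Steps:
((451320 + g(76))*(-112273 + 454362))/T(194, 125) = ((451320 - 1286*√19)*(-112273 + 454362))/(1/125) = ((451320 - 1286*√19)*342089)/(1/125) = ((451320 - 1286*√19)*342089)*125 = (154391607480 - 439926454*√19)*125 = 19298950935000 - 54990806750*√19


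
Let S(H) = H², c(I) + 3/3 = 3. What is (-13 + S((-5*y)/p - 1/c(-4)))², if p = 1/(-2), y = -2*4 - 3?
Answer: 2380366521/16 ≈ 1.4877e+8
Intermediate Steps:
c(I) = 2 (c(I) = -1 + 3 = 2)
y = -11 (y = -8 - 3 = -11)
p = -½ ≈ -0.50000
(-13 + S((-5*y)/p - 1/c(-4)))² = (-13 + ((-5*(-11))/(-½) - 1/2)²)² = (-13 + (55*(-2) - 1*½)²)² = (-13 + (-110 - ½)²)² = (-13 + (-221/2)²)² = (-13 + 48841/4)² = (48789/4)² = 2380366521/16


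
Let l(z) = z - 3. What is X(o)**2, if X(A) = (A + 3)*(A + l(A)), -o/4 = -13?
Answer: 30858025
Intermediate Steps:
l(z) = -3 + z
o = 52 (o = -4*(-13) = 52)
X(A) = (-3 + 2*A)*(3 + A) (X(A) = (A + 3)*(A + (-3 + A)) = (3 + A)*(-3 + 2*A) = (-3 + 2*A)*(3 + A))
X(o)**2 = (-9 + 2*52**2 + 3*52)**2 = (-9 + 2*2704 + 156)**2 = (-9 + 5408 + 156)**2 = 5555**2 = 30858025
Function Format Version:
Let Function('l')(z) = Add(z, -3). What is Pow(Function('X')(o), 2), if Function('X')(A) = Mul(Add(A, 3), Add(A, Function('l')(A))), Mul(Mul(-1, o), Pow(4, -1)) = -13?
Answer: 30858025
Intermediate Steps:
Function('l')(z) = Add(-3, z)
o = 52 (o = Mul(-4, -13) = 52)
Function('X')(A) = Mul(Add(-3, Mul(2, A)), Add(3, A)) (Function('X')(A) = Mul(Add(A, 3), Add(A, Add(-3, A))) = Mul(Add(3, A), Add(-3, Mul(2, A))) = Mul(Add(-3, Mul(2, A)), Add(3, A)))
Pow(Function('X')(o), 2) = Pow(Add(-9, Mul(2, Pow(52, 2)), Mul(3, 52)), 2) = Pow(Add(-9, Mul(2, 2704), 156), 2) = Pow(Add(-9, 5408, 156), 2) = Pow(5555, 2) = 30858025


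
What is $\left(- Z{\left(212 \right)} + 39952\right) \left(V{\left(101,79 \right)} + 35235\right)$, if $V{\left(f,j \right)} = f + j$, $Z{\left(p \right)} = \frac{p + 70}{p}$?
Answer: $\frac{149974414965}{106} \approx 1.4149 \cdot 10^{9}$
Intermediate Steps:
$Z{\left(p \right)} = \frac{70 + p}{p}$
$\left(- Z{\left(212 \right)} + 39952\right) \left(V{\left(101,79 \right)} + 35235\right) = \left(- \frac{70 + 212}{212} + 39952\right) \left(\left(101 + 79\right) + 35235\right) = \left(- \frac{282}{212} + 39952\right) \left(180 + 35235\right) = \left(\left(-1\right) \frac{141}{106} + 39952\right) 35415 = \left(- \frac{141}{106} + 39952\right) 35415 = \frac{4234771}{106} \cdot 35415 = \frac{149974414965}{106}$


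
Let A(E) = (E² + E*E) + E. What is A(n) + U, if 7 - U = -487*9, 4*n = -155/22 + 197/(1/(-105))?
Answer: 207226768805/3872 ≈ 5.3519e+7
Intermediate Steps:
n = -455225/88 (n = (-155/22 + 197/(1/(-105)))/4 = (-155*1/22 + 197/(-1/105))/4 = (-155/22 + 197*(-105))/4 = (-155/22 - 20685)/4 = (¼)*(-455225/22) = -455225/88 ≈ -5173.0)
A(E) = E + 2*E² (A(E) = (E² + E²) + E = 2*E² + E = E + 2*E²)
U = 4390 (U = 7 - (-487)*9 = 7 - 1*(-4383) = 7 + 4383 = 4390)
A(n) + U = -455225*(1 + 2*(-455225/88))/88 + 4390 = -455225*(1 - 455225/44)/88 + 4390 = -455225/88*(-455181/44) + 4390 = 207209770725/3872 + 4390 = 207226768805/3872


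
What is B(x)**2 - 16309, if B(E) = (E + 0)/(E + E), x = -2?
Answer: -65235/4 ≈ -16309.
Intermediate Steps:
B(E) = 1/2 (B(E) = E/((2*E)) = E*(1/(2*E)) = 1/2)
B(x)**2 - 16309 = (1/2)**2 - 16309 = 1/4 - 16309 = -65235/4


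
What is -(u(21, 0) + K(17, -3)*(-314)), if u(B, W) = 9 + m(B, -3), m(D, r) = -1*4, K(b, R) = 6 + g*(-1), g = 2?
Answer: 1251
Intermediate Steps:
K(b, R) = 4 (K(b, R) = 6 + 2*(-1) = 6 - 2 = 4)
m(D, r) = -4
u(B, W) = 5 (u(B, W) = 9 - 4 = 5)
-(u(21, 0) + K(17, -3)*(-314)) = -(5 + 4*(-314)) = -(5 - 1256) = -1*(-1251) = 1251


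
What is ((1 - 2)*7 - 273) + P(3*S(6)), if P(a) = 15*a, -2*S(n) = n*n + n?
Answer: -1225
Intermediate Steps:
S(n) = -n/2 - n**2/2 (S(n) = -(n*n + n)/2 = -(n**2 + n)/2 = -(n + n**2)/2 = -n/2 - n**2/2)
((1 - 2)*7 - 273) + P(3*S(6)) = ((1 - 2)*7 - 273) + 15*(3*(-1/2*6*(1 + 6))) = (-1*7 - 273) + 15*(3*(-1/2*6*7)) = (-7 - 273) + 15*(3*(-21)) = -280 + 15*(-63) = -280 - 945 = -1225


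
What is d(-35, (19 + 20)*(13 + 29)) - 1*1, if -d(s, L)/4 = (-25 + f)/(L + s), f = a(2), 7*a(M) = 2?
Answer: -10529/11221 ≈ -0.93833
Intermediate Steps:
a(M) = 2/7 (a(M) = (⅐)*2 = 2/7)
f = 2/7 ≈ 0.28571
d(s, L) = 692/(7*(L + s)) (d(s, L) = -4*(-25 + 2/7)/(L + s) = -(-692)/(7*(L + s)) = 692/(7*(L + s)))
d(-35, (19 + 20)*(13 + 29)) - 1*1 = 692/(7*((19 + 20)*(13 + 29) - 35)) - 1*1 = 692/(7*(39*42 - 35)) - 1 = 692/(7*(1638 - 35)) - 1 = (692/7)/1603 - 1 = (692/7)*(1/1603) - 1 = 692/11221 - 1 = -10529/11221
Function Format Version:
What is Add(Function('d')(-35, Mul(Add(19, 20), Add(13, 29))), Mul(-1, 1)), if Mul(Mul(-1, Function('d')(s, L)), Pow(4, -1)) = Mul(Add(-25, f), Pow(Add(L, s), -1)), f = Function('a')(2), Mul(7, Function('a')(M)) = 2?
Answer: Rational(-10529, 11221) ≈ -0.93833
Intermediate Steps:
Function('a')(M) = Rational(2, 7) (Function('a')(M) = Mul(Rational(1, 7), 2) = Rational(2, 7))
f = Rational(2, 7) ≈ 0.28571
Function('d')(s, L) = Mul(Rational(692, 7), Pow(Add(L, s), -1)) (Function('d')(s, L) = Mul(-4, Mul(Add(-25, Rational(2, 7)), Pow(Add(L, s), -1))) = Mul(-4, Mul(Rational(-173, 7), Pow(Add(L, s), -1))) = Mul(Rational(692, 7), Pow(Add(L, s), -1)))
Add(Function('d')(-35, Mul(Add(19, 20), Add(13, 29))), Mul(-1, 1)) = Add(Mul(Rational(692, 7), Pow(Add(Mul(Add(19, 20), Add(13, 29)), -35), -1)), Mul(-1, 1)) = Add(Mul(Rational(692, 7), Pow(Add(Mul(39, 42), -35), -1)), -1) = Add(Mul(Rational(692, 7), Pow(Add(1638, -35), -1)), -1) = Add(Mul(Rational(692, 7), Pow(1603, -1)), -1) = Add(Mul(Rational(692, 7), Rational(1, 1603)), -1) = Add(Rational(692, 11221), -1) = Rational(-10529, 11221)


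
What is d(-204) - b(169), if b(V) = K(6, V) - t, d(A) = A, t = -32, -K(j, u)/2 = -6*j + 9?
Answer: -290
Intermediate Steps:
K(j, u) = -18 + 12*j (K(j, u) = -2*(-6*j + 9) = -2*(9 - 6*j) = -18 + 12*j)
b(V) = 86 (b(V) = (-18 + 12*6) - 1*(-32) = (-18 + 72) + 32 = 54 + 32 = 86)
d(-204) - b(169) = -204 - 1*86 = -204 - 86 = -290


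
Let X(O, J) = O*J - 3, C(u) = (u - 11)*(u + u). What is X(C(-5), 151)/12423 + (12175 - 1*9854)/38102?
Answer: 949263797/473341146 ≈ 2.0055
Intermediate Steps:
C(u) = 2*u*(-11 + u) (C(u) = (-11 + u)*(2*u) = 2*u*(-11 + u))
X(O, J) = -3 + J*O (X(O, J) = J*O - 3 = -3 + J*O)
X(C(-5), 151)/12423 + (12175 - 1*9854)/38102 = (-3 + 151*(2*(-5)*(-11 - 5)))/12423 + (12175 - 1*9854)/38102 = (-3 + 151*(2*(-5)*(-16)))*(1/12423) + (12175 - 9854)*(1/38102) = (-3 + 151*160)*(1/12423) + 2321*(1/38102) = (-3 + 24160)*(1/12423) + 2321/38102 = 24157*(1/12423) + 2321/38102 = 24157/12423 + 2321/38102 = 949263797/473341146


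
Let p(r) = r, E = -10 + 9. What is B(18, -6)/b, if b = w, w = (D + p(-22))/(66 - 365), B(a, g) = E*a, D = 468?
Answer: 2691/223 ≈ 12.067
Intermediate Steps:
E = -1
B(a, g) = -a
w = -446/299 (w = (468 - 22)/(66 - 365) = 446/(-299) = 446*(-1/299) = -446/299 ≈ -1.4916)
b = -446/299 ≈ -1.4916
B(18, -6)/b = (-1*18)/(-446/299) = -18*(-299/446) = 2691/223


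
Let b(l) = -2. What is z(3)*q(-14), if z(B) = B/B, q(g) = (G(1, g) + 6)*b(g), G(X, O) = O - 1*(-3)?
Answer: 10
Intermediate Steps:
G(X, O) = 3 + O (G(X, O) = O + 3 = 3 + O)
q(g) = -18 - 2*g (q(g) = ((3 + g) + 6)*(-2) = (9 + g)*(-2) = -18 - 2*g)
z(B) = 1
z(3)*q(-14) = 1*(-18 - 2*(-14)) = 1*(-18 + 28) = 1*10 = 10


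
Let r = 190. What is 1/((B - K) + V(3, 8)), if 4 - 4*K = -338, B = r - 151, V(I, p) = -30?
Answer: -2/153 ≈ -0.013072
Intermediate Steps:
B = 39 (B = 190 - 151 = 39)
K = 171/2 (K = 1 - 1/4*(-338) = 1 + 169/2 = 171/2 ≈ 85.500)
1/((B - K) + V(3, 8)) = 1/((39 - 1*171/2) - 30) = 1/((39 - 171/2) - 30) = 1/(-93/2 - 30) = 1/(-153/2) = -2/153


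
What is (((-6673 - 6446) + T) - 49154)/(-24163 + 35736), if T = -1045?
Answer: -63318/11573 ≈ -5.4712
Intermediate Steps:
(((-6673 - 6446) + T) - 49154)/(-24163 + 35736) = (((-6673 - 6446) - 1045) - 49154)/(-24163 + 35736) = ((-13119 - 1045) - 49154)/11573 = (-14164 - 49154)*(1/11573) = -63318*1/11573 = -63318/11573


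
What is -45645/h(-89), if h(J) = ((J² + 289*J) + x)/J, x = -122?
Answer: -1354135/5974 ≈ -226.67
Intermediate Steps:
h(J) = (-122 + J² + 289*J)/J (h(J) = ((J² + 289*J) - 122)/J = (-122 + J² + 289*J)/J)
-45645/h(-89) = -45645/(289 - 89 - 122/(-89)) = -45645/(289 - 89 - 122*(-1/89)) = -45645/(289 - 89 + 122/89) = -45645/17922/89 = -45645*89/17922 = -1354135/5974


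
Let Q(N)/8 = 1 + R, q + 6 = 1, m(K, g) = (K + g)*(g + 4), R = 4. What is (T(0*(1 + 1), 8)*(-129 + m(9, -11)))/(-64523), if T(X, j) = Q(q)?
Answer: 4600/64523 ≈ 0.071292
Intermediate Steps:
m(K, g) = (4 + g)*(K + g) (m(K, g) = (K + g)*(4 + g) = (4 + g)*(K + g))
q = -5 (q = -6 + 1 = -5)
Q(N) = 40 (Q(N) = 8*(1 + 4) = 8*5 = 40)
T(X, j) = 40
(T(0*(1 + 1), 8)*(-129 + m(9, -11)))/(-64523) = (40*(-129 + ((-11)² + 4*9 + 4*(-11) + 9*(-11))))/(-64523) = (40*(-129 + (121 + 36 - 44 - 99)))*(-1/64523) = (40*(-129 + 14))*(-1/64523) = (40*(-115))*(-1/64523) = -4600*(-1/64523) = 4600/64523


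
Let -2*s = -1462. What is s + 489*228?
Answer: 112223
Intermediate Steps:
s = 731 (s = -½*(-1462) = 731)
s + 489*228 = 731 + 489*228 = 731 + 111492 = 112223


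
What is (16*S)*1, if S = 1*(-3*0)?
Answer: 0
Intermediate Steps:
S = 0 (S = 1*0 = 0)
(16*S)*1 = (16*0)*1 = 0*1 = 0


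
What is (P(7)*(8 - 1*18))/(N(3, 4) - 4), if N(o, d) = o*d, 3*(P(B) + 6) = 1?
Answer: 85/12 ≈ 7.0833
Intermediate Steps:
P(B) = -17/3 (P(B) = -6 + (1/3)*1 = -6 + 1/3 = -17/3)
N(o, d) = d*o
(P(7)*(8 - 1*18))/(N(3, 4) - 4) = (-17*(8 - 1*18)/3)/(4*3 - 4) = (-17*(8 - 18)/3)/(12 - 4) = -17/3*(-10)/8 = (170/3)*(1/8) = 85/12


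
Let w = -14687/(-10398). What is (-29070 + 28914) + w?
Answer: -1607401/10398 ≈ -154.59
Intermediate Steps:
w = 14687/10398 (w = -14687*(-1/10398) = 14687/10398 ≈ 1.4125)
(-29070 + 28914) + w = (-29070 + 28914) + 14687/10398 = -156 + 14687/10398 = -1607401/10398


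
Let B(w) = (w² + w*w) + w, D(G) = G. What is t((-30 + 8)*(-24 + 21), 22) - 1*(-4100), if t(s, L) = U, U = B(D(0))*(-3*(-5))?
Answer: 4100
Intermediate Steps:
B(w) = w + 2*w² (B(w) = (w² + w²) + w = 2*w² + w = w + 2*w²)
U = 0 (U = (0*(1 + 2*0))*(-3*(-5)) = (0*(1 + 0))*15 = (0*1)*15 = 0*15 = 0)
t(s, L) = 0
t((-30 + 8)*(-24 + 21), 22) - 1*(-4100) = 0 - 1*(-4100) = 0 + 4100 = 4100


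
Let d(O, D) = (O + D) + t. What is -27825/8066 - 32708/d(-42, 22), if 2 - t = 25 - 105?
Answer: -132773939/250046 ≈ -531.00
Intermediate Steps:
t = 82 (t = 2 - (25 - 105) = 2 - 1*(-80) = 2 + 80 = 82)
d(O, D) = 82 + D + O (d(O, D) = (O + D) + 82 = (D + O) + 82 = 82 + D + O)
-27825/8066 - 32708/d(-42, 22) = -27825/8066 - 32708/(82 + 22 - 42) = -27825*1/8066 - 32708/62 = -27825/8066 - 32708*1/62 = -27825/8066 - 16354/31 = -132773939/250046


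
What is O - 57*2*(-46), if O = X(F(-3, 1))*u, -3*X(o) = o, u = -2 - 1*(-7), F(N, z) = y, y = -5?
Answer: 15757/3 ≈ 5252.3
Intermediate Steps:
F(N, z) = -5
u = 5 (u = -2 + 7 = 5)
X(o) = -o/3
O = 25/3 (O = -⅓*(-5)*5 = (5/3)*5 = 25/3 ≈ 8.3333)
O - 57*2*(-46) = 25/3 - 57*2*(-46) = 25/3 - 114*(-46) = 25/3 + 5244 = 15757/3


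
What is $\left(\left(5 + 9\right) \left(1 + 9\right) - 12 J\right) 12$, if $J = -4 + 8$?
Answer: $1104$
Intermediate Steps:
$J = 4$
$\left(\left(5 + 9\right) \left(1 + 9\right) - 12 J\right) 12 = \left(\left(5 + 9\right) \left(1 + 9\right) - 48\right) 12 = \left(14 \cdot 10 - 48\right) 12 = \left(140 - 48\right) 12 = 92 \cdot 12 = 1104$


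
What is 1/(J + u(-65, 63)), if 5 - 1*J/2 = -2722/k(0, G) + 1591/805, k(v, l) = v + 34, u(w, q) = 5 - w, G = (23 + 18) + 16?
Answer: 13685/3231916 ≈ 0.0042343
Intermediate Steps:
G = 57 (G = 41 + 16 = 57)
k(v, l) = 34 + v
J = 2273966/13685 (J = 10 - 2*(-2722/(34 + 0) + 1591/805) = 10 - 2*(-2722/34 + 1591*(1/805)) = 10 - 2*(-2722*1/34 + 1591/805) = 10 - 2*(-1361/17 + 1591/805) = 10 - 2*(-1068558/13685) = 10 + 2137116/13685 = 2273966/13685 ≈ 166.16)
1/(J + u(-65, 63)) = 1/(2273966/13685 + (5 - 1*(-65))) = 1/(2273966/13685 + (5 + 65)) = 1/(2273966/13685 + 70) = 1/(3231916/13685) = 13685/3231916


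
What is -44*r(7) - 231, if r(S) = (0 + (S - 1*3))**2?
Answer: -935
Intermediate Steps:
r(S) = (-3 + S)**2 (r(S) = (0 + (S - 3))**2 = (0 + (-3 + S))**2 = (-3 + S)**2)
-44*r(7) - 231 = -44*(-3 + 7)**2 - 231 = -44*4**2 - 231 = -44*16 - 231 = -704 - 231 = -935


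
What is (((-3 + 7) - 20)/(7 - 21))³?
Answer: 512/343 ≈ 1.4927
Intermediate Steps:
(((-3 + 7) - 20)/(7 - 21))³ = ((4 - 20)/(-14))³ = (-16*(-1/14))³ = (8/7)³ = 512/343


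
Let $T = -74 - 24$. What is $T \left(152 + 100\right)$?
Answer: $-24696$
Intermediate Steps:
$T = -98$ ($T = -74 - 24 = -98$)
$T \left(152 + 100\right) = - 98 \left(152 + 100\right) = \left(-98\right) 252 = -24696$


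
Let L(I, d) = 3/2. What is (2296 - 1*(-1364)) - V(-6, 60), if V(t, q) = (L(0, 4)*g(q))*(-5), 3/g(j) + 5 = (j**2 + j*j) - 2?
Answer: 52652805/14386 ≈ 3660.0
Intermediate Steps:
L(I, d) = 3/2 (L(I, d) = 3*(1/2) = 3/2)
g(j) = 3/(-7 + 2*j**2) (g(j) = 3/(-5 + ((j**2 + j*j) - 2)) = 3/(-5 + ((j**2 + j**2) - 2)) = 3/(-5 + (2*j**2 - 2)) = 3/(-5 + (-2 + 2*j**2)) = 3/(-7 + 2*j**2))
V(t, q) = -45/(2*(-7 + 2*q**2)) (V(t, q) = (3*(3/(-7 + 2*q**2))/2)*(-5) = (9/(2*(-7 + 2*q**2)))*(-5) = -45/(2*(-7 + 2*q**2)))
(2296 - 1*(-1364)) - V(-6, 60) = (2296 - 1*(-1364)) - (-45)/(-14 + 4*60**2) = (2296 + 1364) - (-45)/(-14 + 4*3600) = 3660 - (-45)/(-14 + 14400) = 3660 - (-45)/14386 = 3660 - 1*(-45/14386) = 3660 + 45/14386 = 52652805/14386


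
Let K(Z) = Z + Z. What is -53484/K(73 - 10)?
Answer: -8914/21 ≈ -424.48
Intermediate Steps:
K(Z) = 2*Z
-53484/K(73 - 10) = -53484*1/(2*(73 - 10)) = -53484/(2*63) = -53484/126 = -53484*1/126 = -8914/21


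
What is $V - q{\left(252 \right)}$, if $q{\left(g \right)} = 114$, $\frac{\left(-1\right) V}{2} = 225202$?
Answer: $-450518$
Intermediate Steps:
$V = -450404$ ($V = \left(-2\right) 225202 = -450404$)
$V - q{\left(252 \right)} = -450404 - 114 = -450518$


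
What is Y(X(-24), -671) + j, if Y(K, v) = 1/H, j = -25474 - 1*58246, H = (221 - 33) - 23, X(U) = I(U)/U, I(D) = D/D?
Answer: -13813799/165 ≈ -83720.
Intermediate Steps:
I(D) = 1
X(U) = 1/U
H = 165 (H = 188 - 23 = 165)
j = -83720 (j = -25474 - 58246 = -83720)
Y(K, v) = 1/165
Y(X(-24), -671) + j = 1/165 - 83720 = -13813799/165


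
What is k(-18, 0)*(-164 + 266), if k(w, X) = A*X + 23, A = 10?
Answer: 2346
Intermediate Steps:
k(w, X) = 23 + 10*X (k(w, X) = 10*X + 23 = 23 + 10*X)
k(-18, 0)*(-164 + 266) = (23 + 10*0)*(-164 + 266) = (23 + 0)*102 = 23*102 = 2346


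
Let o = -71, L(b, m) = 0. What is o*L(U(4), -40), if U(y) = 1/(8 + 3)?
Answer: 0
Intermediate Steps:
U(y) = 1/11
o*L(U(4), -40) = -71*0 = 0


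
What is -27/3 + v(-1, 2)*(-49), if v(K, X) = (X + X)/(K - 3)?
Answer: 40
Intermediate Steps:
v(K, X) = 2*X/(-3 + K) (v(K, X) = (2*X)/(-3 + K) = 2*X/(-3 + K))
-27/3 + v(-1, 2)*(-49) = -27/3 + (2*2/(-3 - 1))*(-49) = -27*1/3 + (2*2/(-4))*(-49) = -9 + (2*2*(-1/4))*(-49) = -9 - 1*(-49) = -9 + 49 = 40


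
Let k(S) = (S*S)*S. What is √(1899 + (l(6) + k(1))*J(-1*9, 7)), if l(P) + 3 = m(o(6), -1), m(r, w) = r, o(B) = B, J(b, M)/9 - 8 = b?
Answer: 9*√23 ≈ 43.162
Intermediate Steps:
J(b, M) = 72 + 9*b
l(P) = 3 (l(P) = -3 + 6 = 3)
k(S) = S³ (k(S) = S²*S = S³)
√(1899 + (l(6) + k(1))*J(-1*9, 7)) = √(1899 + (3 + 1³)*(72 + 9*(-1*9))) = √(1899 + (3 + 1)*(72 + 9*(-9))) = √(1899 + 4*(72 - 81)) = √(1899 + 4*(-9)) = √(1899 - 36) = √1863 = 9*√23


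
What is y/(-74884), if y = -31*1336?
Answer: 10354/18721 ≈ 0.55307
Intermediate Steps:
y = -41416
y/(-74884) = -41416/(-74884) = -41416*(-1/74884) = 10354/18721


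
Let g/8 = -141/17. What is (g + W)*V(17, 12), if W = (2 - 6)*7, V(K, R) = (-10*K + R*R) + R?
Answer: 22456/17 ≈ 1320.9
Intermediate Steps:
V(K, R) = R + R² - 10*K (V(K, R) = (-10*K + R²) + R = (R² - 10*K) + R = R + R² - 10*K)
W = -28 (W = -4*7 = -28)
g = -1128/17 (g = 8*(-141/17) = -1128/17 ≈ -66.353)
(g + W)*V(17, 12) = (-1128/17 - 28)*(12 + 12² - 10*17) = -1604*(12 + 144 - 170)/17 = -1604/17*(-14) = 22456/17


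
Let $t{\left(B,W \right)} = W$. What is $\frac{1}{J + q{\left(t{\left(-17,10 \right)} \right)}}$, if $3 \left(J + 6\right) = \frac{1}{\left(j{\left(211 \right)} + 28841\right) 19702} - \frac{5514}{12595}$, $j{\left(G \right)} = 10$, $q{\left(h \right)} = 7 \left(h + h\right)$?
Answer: $\frac{21477840459570}{2874896340470347} \approx 0.0074708$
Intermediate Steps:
$q{\left(h \right)} = 14 h$ ($q{\left(h \right)} = 7 \cdot 2 h = 14 h$)
$J = - \frac{132001323869453}{21477840459570}$ ($J = -6 + \frac{\frac{1}{\left(10 + 28841\right) 19702} - \frac{5514}{12595}}{3} = -6 + \frac{\frac{1}{28851} \cdot \frac{1}{19702} - \frac{5514}{12595}}{3} = -6 + \frac{\frac{1}{568422402} - \frac{5514}{12595}}{3} = -6 + \frac{1}{3} \left(- \frac{3134281112033}{7159280153190}\right) = -6 - \frac{3134281112033}{21477840459570} = - \frac{132001323869453}{21477840459570} \approx -6.1459$)
$\frac{1}{J + q{\left(t{\left(-17,10 \right)} \right)}} = \frac{1}{- \frac{132001323869453}{21477840459570} + 14 \cdot 10} = \frac{1}{- \frac{132001323869453}{21477840459570} + 140} = \frac{1}{\frac{2874896340470347}{21477840459570}} = \frac{21477840459570}{2874896340470347}$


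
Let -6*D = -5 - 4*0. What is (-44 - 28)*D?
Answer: -60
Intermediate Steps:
D = 5/6 (D = -(-5 - 4*0)/6 = -(-5 + 0)/6 = -1/6*(-5) = 5/6 ≈ 0.83333)
(-44 - 28)*D = (-44 - 28)*(5/6) = -72*5/6 = -60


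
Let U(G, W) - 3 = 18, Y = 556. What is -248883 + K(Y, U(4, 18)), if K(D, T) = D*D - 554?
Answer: 59699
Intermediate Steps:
U(G, W) = 21 (U(G, W) = 3 + 18 = 21)
K(D, T) = -554 + D² (K(D, T) = D² - 554 = -554 + D²)
-248883 + K(Y, U(4, 18)) = -248883 + (-554 + 556²) = -248883 + (-554 + 309136) = -248883 + 308582 = 59699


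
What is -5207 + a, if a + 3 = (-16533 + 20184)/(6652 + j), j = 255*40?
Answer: -87795269/16852 ≈ -5209.8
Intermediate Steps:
j = 10200
a = -46905/16852 (a = -3 + (-16533 + 20184)/(6652 + 10200) = -3 + 3651/16852 = -46905/16852 ≈ -2.7833)
-5207 + a = -5207 - 46905/16852 = -87795269/16852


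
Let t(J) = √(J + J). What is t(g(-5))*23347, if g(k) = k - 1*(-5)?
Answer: 0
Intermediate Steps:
g(k) = 5 + k (g(k) = k + 5 = 5 + k)
t(J) = √2*√J (t(J) = √(2*J) = √2*√J)
t(g(-5))*23347 = (√2*√(5 - 5))*23347 = (√2*√0)*23347 = (√2*0)*23347 = 0*23347 = 0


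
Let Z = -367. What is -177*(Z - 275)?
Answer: 113634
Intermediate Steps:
-177*(Z - 275) = -177*(-367 - 275) = -177*(-642) = 113634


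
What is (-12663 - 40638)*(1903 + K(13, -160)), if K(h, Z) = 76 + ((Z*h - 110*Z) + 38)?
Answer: -934739637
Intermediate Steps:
K(h, Z) = 114 - 110*Z + Z*h (K(h, Z) = 76 + ((-110*Z + Z*h) + 38) = 76 + (38 - 110*Z + Z*h) = 114 - 110*Z + Z*h)
(-12663 - 40638)*(1903 + K(13, -160)) = (-12663 - 40638)*(1903 + (114 - 110*(-160) - 160*13)) = -53301*(1903 + (114 + 17600 - 2080)) = -53301*(1903 + 15634) = -53301*17537 = -934739637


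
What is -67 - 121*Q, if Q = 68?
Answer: -8295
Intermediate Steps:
-67 - 121*Q = -67 - 121*68 = -67 - 8228 = -8295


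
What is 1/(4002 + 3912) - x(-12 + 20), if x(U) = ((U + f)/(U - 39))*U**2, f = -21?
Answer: -6584417/245334 ≈ -26.839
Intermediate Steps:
x(U) = U**2*(-21 + U)/(-39 + U) (x(U) = ((U - 21)/(U - 39))*U**2 = ((-21 + U)/(-39 + U))*U**2 = U**2*(-21 + U)/(-39 + U))
1/(4002 + 3912) - x(-12 + 20) = 1/(4002 + 3912) - (-12 + 20)**2*(-21 + (-12 + 20))/(-39 + (-12 + 20)) = 1/7914 - 8**2*(-21 + 8)/(-39 + 8) = 1/7914 - 64*(-13)/(-31) = 1/7914 - 64*(-1)*(-13)/31 = 1/7914 - 1*832/31 = 1/7914 - 832/31 = -6584417/245334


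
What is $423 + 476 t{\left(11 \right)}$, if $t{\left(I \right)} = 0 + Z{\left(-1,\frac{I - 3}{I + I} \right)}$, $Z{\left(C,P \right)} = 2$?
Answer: $1375$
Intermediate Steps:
$t{\left(I \right)} = 2$ ($t{\left(I \right)} = 0 + 2 = 2$)
$423 + 476 t{\left(11 \right)} = 423 + 476 \cdot 2 = 423 + 952 = 1375$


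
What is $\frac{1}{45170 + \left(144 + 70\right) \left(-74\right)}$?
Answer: $\frac{1}{29334} \approx 3.409 \cdot 10^{-5}$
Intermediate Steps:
$\frac{1}{45170 + \left(144 + 70\right) \left(-74\right)} = \frac{1}{45170 + 214 \left(-74\right)} = \frac{1}{45170 - 15836} = \frac{1}{29334}$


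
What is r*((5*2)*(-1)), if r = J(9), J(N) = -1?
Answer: 10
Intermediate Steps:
r = -1
r*((5*2)*(-1)) = -5*2*(-1) = -10*(-1) = -1*(-10) = 10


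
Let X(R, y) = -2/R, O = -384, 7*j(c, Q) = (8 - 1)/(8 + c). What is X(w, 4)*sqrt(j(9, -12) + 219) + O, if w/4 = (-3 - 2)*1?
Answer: -384 + 7*sqrt(323)/85 ≈ -382.52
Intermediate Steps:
j(c, Q) = 1/(8 + c) (j(c, Q) = ((8 - 1)/(8 + c))/7 = (7/(8 + c))/7 = 1/(8 + c))
w = -20 (w = 4*((-3 - 2)*1) = 4*(-5*1) = 4*(-5) = -20)
X(w, 4)*sqrt(j(9, -12) + 219) + O = (-2/(-20))*sqrt(1/(8 + 9) + 219) - 384 = (-2*(-1/20))*sqrt(1/17 + 219) - 384 = sqrt(1/17 + 219)/10 - 384 = sqrt(3724/17)/10 - 384 = (14*sqrt(323)/17)/10 - 384 = 7*sqrt(323)/85 - 384 = -384 + 7*sqrt(323)/85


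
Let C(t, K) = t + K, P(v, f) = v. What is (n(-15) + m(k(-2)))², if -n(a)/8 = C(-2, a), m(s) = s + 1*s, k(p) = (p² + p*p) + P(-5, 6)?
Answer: 20164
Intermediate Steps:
k(p) = -5 + 2*p² (k(p) = (p² + p*p) - 5 = (p² + p²) - 5 = 2*p² - 5 = -5 + 2*p²)
m(s) = 2*s (m(s) = s + s = 2*s)
C(t, K) = K + t
n(a) = 16 - 8*a (n(a) = -8*(a - 2) = -8*(-2 + a) = 16 - 8*a)
(n(-15) + m(k(-2)))² = ((16 - 8*(-15)) + 2*(-5 + 2*(-2)²))² = ((16 + 120) + 2*(-5 + 2*4))² = (136 + 2*(-5 + 8))² = (136 + 2*3)² = (136 + 6)² = 142² = 20164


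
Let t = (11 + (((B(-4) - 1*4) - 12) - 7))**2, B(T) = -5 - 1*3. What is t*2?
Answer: 800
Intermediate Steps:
B(T) = -8 (B(T) = -5 - 3 = -8)
t = 400 (t = (11 + (((-8 - 1*4) - 12) - 7))**2 = (11 + (((-8 - 4) - 12) - 7))**2 = (11 + ((-12 - 12) - 7))**2 = (11 + (-24 - 7))**2 = (11 - 31)**2 = (-20)**2 = 400)
t*2 = 400*2 = 800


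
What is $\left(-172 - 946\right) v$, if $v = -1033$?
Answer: $1154894$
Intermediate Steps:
$\left(-172 - 946\right) v = \left(-172 - 946\right) \left(-1033\right) = \left(-1118\right) \left(-1033\right) = 1154894$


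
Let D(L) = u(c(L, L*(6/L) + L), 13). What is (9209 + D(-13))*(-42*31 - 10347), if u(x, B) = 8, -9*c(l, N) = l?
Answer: -107368833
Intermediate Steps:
c(l, N) = -l/9
D(L) = 8
(9209 + D(-13))*(-42*31 - 10347) = (9209 + 8)*(-42*31 - 10347) = 9217*(-1302 - 10347) = 9217*(-11649) = -107368833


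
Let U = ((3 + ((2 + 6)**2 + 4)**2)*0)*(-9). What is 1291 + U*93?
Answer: 1291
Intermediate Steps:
U = 0 (U = ((3 + (8**2 + 4)**2)*0)*(-9) = ((3 + (64 + 4)**2)*0)*(-9) = ((3 + 68**2)*0)*(-9) = ((3 + 4624)*0)*(-9) = (4627*0)*(-9) = 0*(-9) = 0)
1291 + U*93 = 1291 + 0*93 = 1291 + 0 = 1291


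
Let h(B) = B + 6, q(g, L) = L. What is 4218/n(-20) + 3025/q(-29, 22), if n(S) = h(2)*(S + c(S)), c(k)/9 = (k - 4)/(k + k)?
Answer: 29605/292 ≈ 101.39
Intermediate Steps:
h(B) = 6 + B
c(k) = 9*(-4 + k)/(2*k) (c(k) = 9*((k - 4)/(k + k)) = 9*((-4 + k)/((2*k))) = 9*((-4 + k)*(1/(2*k))) = 9*((-4 + k)/(2*k)) = 9*(-4 + k)/(2*k))
n(S) = 36 - 144/S + 8*S (n(S) = (6 + 2)*(S + (9/2 - 18/S)) = 8*(9/2 + S - 18/S) = 36 - 144/S + 8*S)
4218/n(-20) + 3025/q(-29, 22) = 4218/(36 - 144/(-20) + 8*(-20)) + 3025/22 = 4218/(36 - 144*(-1/20) - 160) + 3025*(1/22) = 4218/(36 + 36/5 - 160) + 275/2 = 4218/(-584/5) + 275/2 = 4218*(-5/584) + 275/2 = -10545/292 + 275/2 = 29605/292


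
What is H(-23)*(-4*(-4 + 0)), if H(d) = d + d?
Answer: -736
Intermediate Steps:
H(d) = 2*d
H(-23)*(-4*(-4 + 0)) = (2*(-23))*(-4*(-4 + 0)) = -(-184)*(-4) = -46*16 = -736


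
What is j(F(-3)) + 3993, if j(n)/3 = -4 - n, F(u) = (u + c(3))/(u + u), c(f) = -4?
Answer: 7955/2 ≈ 3977.5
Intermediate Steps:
F(u) = (-4 + u)/(2*u) (F(u) = (u - 4)/(u + u) = (-4 + u)/((2*u)) = (-4 + u)*(1/(2*u)) = (-4 + u)/(2*u))
j(n) = -12 - 3*n (j(n) = 3*(-4 - n) = -12 - 3*n)
j(F(-3)) + 3993 = (-12 - 3*(-4 - 3)/(2*(-3))) + 3993 = (-12 - 3*(-1)*(-7)/(2*3)) + 3993 = (-12 - 3*7/6) + 3993 = (-12 - 7/2) + 3993 = -31/2 + 3993 = 7955/2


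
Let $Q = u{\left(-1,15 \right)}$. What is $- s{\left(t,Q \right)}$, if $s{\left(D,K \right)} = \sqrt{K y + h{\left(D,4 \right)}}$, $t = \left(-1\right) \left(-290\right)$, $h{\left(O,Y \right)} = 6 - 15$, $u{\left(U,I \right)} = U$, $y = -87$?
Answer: $- \sqrt{78} \approx -8.8318$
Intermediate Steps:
$Q = -1$
$h{\left(O,Y \right)} = -9$ ($h{\left(O,Y \right)} = 6 - 15 = -9$)
$t = 290$
$s{\left(D,K \right)} = \sqrt{-9 - 87 K}$ ($s{\left(D,K \right)} = \sqrt{K \left(-87\right) - 9} = \sqrt{- 87 K - 9} = \sqrt{-9 - 87 K}$)
$- s{\left(t,Q \right)} = - \sqrt{-9 - -87} = - \sqrt{-9 + 87} = - \sqrt{78}$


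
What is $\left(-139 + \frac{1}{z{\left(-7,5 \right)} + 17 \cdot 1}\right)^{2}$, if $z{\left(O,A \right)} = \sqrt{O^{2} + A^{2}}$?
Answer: $\frac{892097498}{46225} + \frac{59736 \sqrt{74}}{46225} \approx 19310.0$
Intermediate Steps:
$z{\left(O,A \right)} = \sqrt{A^{2} + O^{2}}$
$\left(-139 + \frac{1}{z{\left(-7,5 \right)} + 17 \cdot 1}\right)^{2} = \left(-139 + \frac{1}{\sqrt{5^{2} + \left(-7\right)^{2}} + 17 \cdot 1}\right)^{2} = \left(-139 + \frac{1}{\sqrt{25 + 49} + 17}\right)^{2} = \left(-139 + \frac{1}{\sqrt{74} + 17}\right)^{2} = \left(-139 + \frac{1}{17 + \sqrt{74}}\right)^{2}$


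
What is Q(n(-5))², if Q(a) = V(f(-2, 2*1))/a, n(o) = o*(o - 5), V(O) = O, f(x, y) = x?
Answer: 1/625 ≈ 0.0016000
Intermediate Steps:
n(o) = o*(-5 + o)
Q(a) = -2/a
Q(n(-5))² = (-2*(-1/(5*(-5 - 5))))² = (-2/((-5*(-10))))² = (-2/50)² = (-2*1/50)² = (-1/25)² = 1/625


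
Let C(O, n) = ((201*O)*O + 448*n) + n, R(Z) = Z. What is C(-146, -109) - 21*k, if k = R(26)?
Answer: 4235029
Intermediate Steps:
k = 26
C(O, n) = 201*O² + 449*n (C(O, n) = (201*O² + 448*n) + n = 201*O² + 449*n)
C(-146, -109) - 21*k = (201*(-146)² + 449*(-109)) - 21*26 = (201*21316 - 48941) - 546 = (4284516 - 48941) - 546 = 4235575 - 546 = 4235029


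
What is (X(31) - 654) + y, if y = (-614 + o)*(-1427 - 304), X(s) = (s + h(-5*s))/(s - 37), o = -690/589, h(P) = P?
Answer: 1880491748/1767 ≈ 1.0642e+6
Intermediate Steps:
o = -690/589 (o = -690*1/589 = -690/589 ≈ -1.1715)
X(s) = -4*s/(-37 + s) (X(s) = (s - 5*s)/(s - 37) = (-4*s)/(-37 + s) = -4*s/(-37 + s))
y = 627203616/589 (y = (-614 - 690/589)*(-1427 - 304) = -362336/589*(-1731) = 627203616/589 ≈ 1.0649e+6)
(X(31) - 654) + y = (-4*31/(-37 + 31) - 654) + 627203616/589 = (-4*31/(-6) - 654) + 627203616/589 = (-4*31*(-1/6) - 654) + 627203616/589 = (62/3 - 654) + 627203616/589 = -1900/3 + 627203616/589 = 1880491748/1767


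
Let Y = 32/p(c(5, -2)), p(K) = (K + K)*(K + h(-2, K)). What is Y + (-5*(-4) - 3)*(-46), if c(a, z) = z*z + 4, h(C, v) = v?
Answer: -6255/8 ≈ -781.88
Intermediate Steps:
c(a, z) = 4 + z**2 (c(a, z) = z**2 + 4 = 4 + z**2)
p(K) = 4*K**2 (p(K) = (K + K)*(K + K) = (2*K)*(2*K) = 4*K**2)
Y = 1/8 (Y = 32/((4*(4 + (-2)**2)**2)) = 32/((4*(4 + 4)**2)) = 32/((4*8**2)) = 32/((4*64)) = 32/256 = 32*(1/256) = 1/8 ≈ 0.12500)
Y + (-5*(-4) - 3)*(-46) = 1/8 + (-5*(-4) - 3)*(-46) = 1/8 + (20 - 3)*(-46) = 1/8 + 17*(-46) = 1/8 - 782 = -6255/8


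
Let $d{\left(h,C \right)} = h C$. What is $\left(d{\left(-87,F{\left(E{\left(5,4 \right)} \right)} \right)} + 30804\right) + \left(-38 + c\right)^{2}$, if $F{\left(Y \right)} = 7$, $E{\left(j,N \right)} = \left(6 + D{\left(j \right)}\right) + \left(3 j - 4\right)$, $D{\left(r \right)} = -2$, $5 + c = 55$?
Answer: $30339$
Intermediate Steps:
$c = 50$ ($c = -5 + 55 = 50$)
$E{\left(j,N \right)} = 3 j$ ($E{\left(j,N \right)} = \left(6 - 2\right) + \left(3 j - 4\right) = 4 + \left(-4 + 3 j\right) = 3 j$)
$d{\left(h,C \right)} = C h$
$\left(d{\left(-87,F{\left(E{\left(5,4 \right)} \right)} \right)} + 30804\right) + \left(-38 + c\right)^{2} = \left(7 \left(-87\right) + 30804\right) + \left(-38 + 50\right)^{2} = \left(-609 + 30804\right) + 12^{2} = 30195 + 144 = 30339$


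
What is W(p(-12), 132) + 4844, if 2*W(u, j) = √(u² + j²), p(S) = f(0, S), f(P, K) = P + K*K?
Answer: 4844 + 6*√265 ≈ 4941.7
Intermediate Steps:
f(P, K) = P + K²
p(S) = S² (p(S) = 0 + S² = S²)
W(u, j) = √(j² + u²)/2 (W(u, j) = √(u² + j²)/2 = √(j² + u²)/2)
W(p(-12), 132) + 4844 = √(132² + ((-12)²)²)/2 + 4844 = √(17424 + 144²)/2 + 4844 = √(17424 + 20736)/2 + 4844 = √38160/2 + 4844 = (12*√265)/2 + 4844 = 6*√265 + 4844 = 4844 + 6*√265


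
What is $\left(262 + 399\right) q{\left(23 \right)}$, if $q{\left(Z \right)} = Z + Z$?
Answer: $30406$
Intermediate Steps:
$q{\left(Z \right)} = 2 Z$
$\left(262 + 399\right) q{\left(23 \right)} = \left(262 + 399\right) 2 \cdot 23 = 661 \cdot 46 = 30406$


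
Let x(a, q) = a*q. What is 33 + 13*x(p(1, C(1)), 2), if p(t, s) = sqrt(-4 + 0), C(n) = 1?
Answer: 33 + 52*I ≈ 33.0 + 52.0*I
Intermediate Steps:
p(t, s) = 2*I (p(t, s) = sqrt(-4) = 2*I)
33 + 13*x(p(1, C(1)), 2) = 33 + 13*((2*I)*2) = 33 + 13*(4*I) = 33 + 52*I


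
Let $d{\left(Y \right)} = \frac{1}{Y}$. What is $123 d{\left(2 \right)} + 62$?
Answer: $\frac{247}{2} \approx 123.5$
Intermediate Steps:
$123 d{\left(2 \right)} + 62 = \frac{123}{2} + 62 = \frac{247}{2}$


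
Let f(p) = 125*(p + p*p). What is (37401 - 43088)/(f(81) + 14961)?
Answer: -5687/845211 ≈ -0.0067285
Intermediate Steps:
f(p) = 125*p + 125*p² (f(p) = 125*(p + p²) = 125*p + 125*p²)
(37401 - 43088)/(f(81) + 14961) = (37401 - 43088)/(125*81*(1 + 81) + 14961) = -5687/(125*81*82 + 14961) = -5687/(830250 + 14961) = -5687/845211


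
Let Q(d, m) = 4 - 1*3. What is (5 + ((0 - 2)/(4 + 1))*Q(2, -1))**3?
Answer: 12167/125 ≈ 97.336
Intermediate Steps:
Q(d, m) = 1 (Q(d, m) = 4 - 3 = 1)
(5 + ((0 - 2)/(4 + 1))*Q(2, -1))**3 = (5 + ((0 - 2)/(4 + 1))*1)**3 = (5 - 2/5*1)**3 = (5 - 2/5)**3 = (23/5)**3 = 12167/125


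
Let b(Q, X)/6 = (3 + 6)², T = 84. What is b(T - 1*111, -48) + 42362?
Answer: 42848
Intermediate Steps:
b(Q, X) = 486 (b(Q, X) = 6*(3 + 6)² = 6*9² = 6*81 = 486)
b(T - 1*111, -48) + 42362 = 486 + 42362 = 42848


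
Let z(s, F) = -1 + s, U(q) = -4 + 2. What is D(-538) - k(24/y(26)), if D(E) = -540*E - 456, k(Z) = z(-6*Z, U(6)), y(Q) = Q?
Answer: 3770917/13 ≈ 2.9007e+5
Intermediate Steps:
U(q) = -2
k(Z) = -1 - 6*Z
D(E) = -456 - 540*E
D(-538) - k(24/y(26)) = (-456 - 540*(-538)) - (-1 - 144/26) = (-456 + 290520) - (-1 - 144/26) = 290064 - (-1 - 6*12/13) = 290064 - (-1 - 72/13) = 290064 - 1*(-85/13) = 290064 + 85/13 = 3770917/13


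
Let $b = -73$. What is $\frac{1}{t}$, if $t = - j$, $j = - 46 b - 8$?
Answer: $- \frac{1}{3350} \approx -0.00029851$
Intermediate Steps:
$j = 3350$ ($j = \left(-46\right) \left(-73\right) - 8 = 3358 - 8 = 3350$)
$t = -3350$ ($t = \left(-1\right) 3350 = -3350$)
$\frac{1}{t} = \frac{1}{-3350} = - \frac{1}{3350}$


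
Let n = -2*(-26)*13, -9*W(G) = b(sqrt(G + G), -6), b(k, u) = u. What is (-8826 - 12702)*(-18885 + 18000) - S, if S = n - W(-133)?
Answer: 57154814/3 ≈ 1.9052e+7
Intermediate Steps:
W(G) = 2/3 (W(G) = -1/9*(-6) = 2/3)
n = 676 (n = 52*13 = 676)
S = 2026/3 (S = 676 - 1*2/3 = 676 - 2/3 = 2026/3 ≈ 675.33)
(-8826 - 12702)*(-18885 + 18000) - S = (-8826 - 12702)*(-18885 + 18000) - 1*2026/3 = -21528*(-885) - 2026/3 = 19052280 - 2026/3 = 57154814/3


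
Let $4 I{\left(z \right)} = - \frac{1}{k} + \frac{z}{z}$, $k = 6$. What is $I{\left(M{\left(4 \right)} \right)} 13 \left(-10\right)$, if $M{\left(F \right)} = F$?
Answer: $- \frac{325}{12} \approx -27.083$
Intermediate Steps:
$I{\left(z \right)} = \frac{5}{24}$ ($I{\left(z \right)} = \frac{- \frac{1}{6} + \frac{z}{z}}{4} = \frac{\left(-1\right) \frac{1}{6} + 1}{4} = \frac{- \frac{1}{6} + 1}{4} = \frac{1}{4} \cdot \frac{5}{6} = \frac{5}{24}$)
$I{\left(M{\left(4 \right)} \right)} 13 \left(-10\right) = \frac{5}{24} \cdot 13 \left(-10\right) = \frac{65}{24} \left(-10\right) = - \frac{325}{12}$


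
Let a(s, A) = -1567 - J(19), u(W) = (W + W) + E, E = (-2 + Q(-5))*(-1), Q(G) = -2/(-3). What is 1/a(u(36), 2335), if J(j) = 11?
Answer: -1/1578 ≈ -0.00063371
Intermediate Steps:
Q(G) = 2/3 (Q(G) = -2*(-1/3) = 2/3)
E = 4/3 (E = (-2 + 2/3)*(-1) = -4/3*(-1) = 4/3 ≈ 1.3333)
u(W) = 4/3 + 2*W (u(W) = (W + W) + 4/3 = 2*W + 4/3 = 4/3 + 2*W)
a(s, A) = -1578 (a(s, A) = -1567 - 1*11 = -1567 - 11 = -1578)
1/a(u(36), 2335) = 1/(-1578) = -1/1578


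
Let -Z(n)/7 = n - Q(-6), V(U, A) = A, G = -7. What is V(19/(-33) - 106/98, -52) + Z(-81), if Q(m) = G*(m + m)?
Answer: 1103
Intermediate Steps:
Q(m) = -14*m (Q(m) = -7*(m + m) = -14*m)
Z(n) = 588 - 7*n (Z(n) = -7*(n - (-14)*(-6)) = -7*(n - 1*84) = -7*(n - 84) = -7*(-84 + n) = 588 - 7*n)
V(19/(-33) - 106/98, -52) + Z(-81) = -52 + (588 - 7*(-81)) = -52 + (588 + 567) = -52 + 1155 = 1103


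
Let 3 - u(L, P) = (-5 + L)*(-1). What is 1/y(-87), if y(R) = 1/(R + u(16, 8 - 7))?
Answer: -73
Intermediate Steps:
u(L, P) = -2 + L (u(L, P) = 3 - (-5 + L)*(-1) = 3 - (5 - L) = 3 + (-5 + L) = -2 + L)
y(R) = 1/(14 + R) (y(R) = 1/(R + (-2 + 16)) = 1/(R + 14) = 1/(14 + R))
1/y(-87) = 1/(1/(14 - 87)) = 1/(1/(-73)) = 1/(-1/73) = -73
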